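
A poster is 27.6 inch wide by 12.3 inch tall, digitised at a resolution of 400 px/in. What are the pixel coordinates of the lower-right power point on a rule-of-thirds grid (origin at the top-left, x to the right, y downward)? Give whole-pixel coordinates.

x = 7360 px, y = 3280 px

In pixels the canvas is 27.6 × 400 = 11040 wide and 12.3 × 400 = 4920 tall.
The lower-right point is two-thirds across and two-thirds down:
x = 2 × 11040/3 ≈ 7360; y = 2 × 4920/3 ≈ 3280.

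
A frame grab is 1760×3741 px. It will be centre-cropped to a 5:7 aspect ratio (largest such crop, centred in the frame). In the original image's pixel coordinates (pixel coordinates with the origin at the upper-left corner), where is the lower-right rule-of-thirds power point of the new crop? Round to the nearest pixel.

x = 1173 px, y = 2281 px

1760/3741 < 5/7, so the 5:7 crop keeps the full width 1760 and trims height to 1760 × 7/5 = 2464.00 px.
Top offset = (3741 − 2464.00)/2 = 638.50 px; left offset = 0.
Lower-right is two-thirds across and two-thirds down within the crop:
x = 0.00 + 2 × 1760.00/3 ≈ 1173; y = 638.50 + 2 × 2464.00/3 ≈ 2281.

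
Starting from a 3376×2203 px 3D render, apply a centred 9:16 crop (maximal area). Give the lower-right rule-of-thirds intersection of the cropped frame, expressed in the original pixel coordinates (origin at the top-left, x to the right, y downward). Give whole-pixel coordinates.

(1895, 1469)

3376/2203 > 9/16, so the 9:16 crop keeps the full height 2203 and trims width to 2203 × 9/16 = 1239.19 px.
Left offset = (3376 − 1239.19)/2 = 1068.41 px; top offset = 0.
Lower-right is two-thirds across and two-thirds down within the crop:
x = 1068.41 + 2 × 1239.19/3 ≈ 1895; y = 0.00 + 2 × 2203.00/3 ≈ 1469.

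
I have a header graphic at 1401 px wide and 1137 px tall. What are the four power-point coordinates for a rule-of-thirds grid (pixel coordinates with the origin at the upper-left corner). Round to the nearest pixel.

One third of 1401 is 467; one third of 1137 is 379.
Vertical third lines at x = 467 and x = 934; horizontal third lines at y = 379 and y = 758.

(467, 379), (934, 379), (467, 758), (934, 758)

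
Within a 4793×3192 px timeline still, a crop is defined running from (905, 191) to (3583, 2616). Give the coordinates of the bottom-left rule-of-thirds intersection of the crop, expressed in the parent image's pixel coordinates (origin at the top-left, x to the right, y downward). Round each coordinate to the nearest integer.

Crop width = 3583 − 905 = 2678 px; one third is 892.67 px.
Crop height = 2616 − 191 = 2425 px; one third is 808.33 px.
The bottom-left point is one-third across and two-thirds down within the crop:
x = 905 + 1 × 892.67 ≈ 1798; y = 191 + 2 × 808.33 ≈ 1808.

(1798, 1808)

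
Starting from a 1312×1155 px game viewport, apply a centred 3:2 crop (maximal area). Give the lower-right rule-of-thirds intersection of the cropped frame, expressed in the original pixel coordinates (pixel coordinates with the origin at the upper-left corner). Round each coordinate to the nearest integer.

(875, 723)

1312/1155 < 3/2, so the 3:2 crop keeps the full width 1312 and trims height to 1312 × 2/3 = 874.67 px.
Top offset = (1155 − 874.67)/2 = 140.17 px; left offset = 0.
Lower-right is two-thirds across and two-thirds down within the crop:
x = 0.00 + 2 × 1312.00/3 ≈ 875; y = 140.17 + 2 × 874.67/3 ≈ 723.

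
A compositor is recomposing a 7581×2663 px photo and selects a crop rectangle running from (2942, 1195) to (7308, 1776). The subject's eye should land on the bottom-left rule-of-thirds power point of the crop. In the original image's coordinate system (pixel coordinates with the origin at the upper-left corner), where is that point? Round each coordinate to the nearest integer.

x = 4397 px, y = 1582 px

Crop width = 7308 − 2942 = 4366 px; one third is 1455.33 px.
Crop height = 1776 − 1195 = 581 px; one third is 193.67 px.
The bottom-left point is one-third across and two-thirds down within the crop:
x = 2942 + 1 × 1455.33 ≈ 4397; y = 1195 + 2 × 193.67 ≈ 1582.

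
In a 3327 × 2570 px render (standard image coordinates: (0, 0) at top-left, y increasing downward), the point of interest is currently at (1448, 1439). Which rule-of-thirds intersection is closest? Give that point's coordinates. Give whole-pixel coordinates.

Third lines: x ∈ {1109, 2218}, y ∈ {857, 1713}.
1448 is closer to x = 1109; 1439 is closer to y = 1713.
So the nearest intersection is the lower-left power point.

x = 1109 px, y = 1713 px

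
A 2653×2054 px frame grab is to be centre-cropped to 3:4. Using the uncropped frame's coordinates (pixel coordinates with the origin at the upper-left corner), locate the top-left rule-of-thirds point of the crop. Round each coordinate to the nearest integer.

(1070, 685)

2653/2054 > 3/4, so the 3:4 crop keeps the full height 2054 and trims width to 2054 × 3/4 = 1540.50 px.
Left offset = (2653 − 1540.50)/2 = 556.25 px; top offset = 0.
Top-left is one-third across and one-third down within the crop:
x = 556.25 + 1 × 1540.50/3 ≈ 1070; y = 0.00 + 1 × 2054.00/3 ≈ 685.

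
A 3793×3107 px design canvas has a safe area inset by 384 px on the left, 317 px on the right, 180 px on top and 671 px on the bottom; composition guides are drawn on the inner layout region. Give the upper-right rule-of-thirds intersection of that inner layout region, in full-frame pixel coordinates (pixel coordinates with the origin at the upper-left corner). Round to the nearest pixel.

(2445, 932)

Content width = 3793 − 384 − 317 = 3092 px; content height = 3107 − 180 − 671 = 2256 px.
Upper-right is two-thirds across and one-third down within the inner layout region.
x = 384 + 2 × 3092/3 = 384 + 2061.33 ≈ 2445
y = 180 + 1 × 2256/3 = 180 + 752.00 ≈ 932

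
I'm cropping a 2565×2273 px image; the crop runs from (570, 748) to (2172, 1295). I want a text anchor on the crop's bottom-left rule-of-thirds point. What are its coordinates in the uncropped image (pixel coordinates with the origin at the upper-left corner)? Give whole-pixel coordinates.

x = 1104 px, y = 1113 px

Crop width = 2172 − 570 = 1602 px; one third is 534.00 px.
Crop height = 1295 − 748 = 547 px; one third is 182.33 px.
The bottom-left point is one-third across and two-thirds down within the crop:
x = 570 + 1 × 534.00 ≈ 1104; y = 748 + 2 × 182.33 ≈ 1113.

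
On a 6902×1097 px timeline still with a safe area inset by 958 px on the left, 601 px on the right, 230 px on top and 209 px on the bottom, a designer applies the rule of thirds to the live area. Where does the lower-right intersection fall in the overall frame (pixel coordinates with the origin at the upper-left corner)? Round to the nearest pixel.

Content width = 6902 − 958 − 601 = 5343 px; content height = 1097 − 230 − 209 = 658 px.
Lower-right is two-thirds across and two-thirds down within the live area.
x = 958 + 2 × 5343/3 = 958 + 3562.00 ≈ 4520
y = 230 + 2 × 658/3 = 230 + 438.67 ≈ 669

x = 4520 px, y = 669 px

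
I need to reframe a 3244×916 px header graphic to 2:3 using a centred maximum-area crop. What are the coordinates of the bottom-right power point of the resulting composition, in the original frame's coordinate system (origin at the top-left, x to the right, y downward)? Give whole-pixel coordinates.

3244/916 > 2/3, so the 2:3 crop keeps the full height 916 and trims width to 916 × 2/3 = 610.67 px.
Left offset = (3244 − 610.67)/2 = 1316.67 px; top offset = 0.
Bottom-right is two-thirds across and two-thirds down within the crop:
x = 1316.67 + 2 × 610.67/3 ≈ 1724; y = 0.00 + 2 × 916.00/3 ≈ 611.

(1724, 611)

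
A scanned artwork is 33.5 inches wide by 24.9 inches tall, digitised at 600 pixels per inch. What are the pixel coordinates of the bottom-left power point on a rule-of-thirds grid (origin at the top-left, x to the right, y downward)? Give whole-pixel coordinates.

In pixels the canvas is 33.5 × 600 = 20100 wide and 24.9 × 600 = 14940 tall.
The bottom-left point is one-third across and two-thirds down:
x = 1 × 20100/3 ≈ 6700; y = 2 × 14940/3 ≈ 9960.

x = 6700 px, y = 9960 px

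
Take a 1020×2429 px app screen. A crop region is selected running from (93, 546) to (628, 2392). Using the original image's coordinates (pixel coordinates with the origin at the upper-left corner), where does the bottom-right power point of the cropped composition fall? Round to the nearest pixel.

Crop width = 628 − 93 = 535 px; one third is 178.33 px.
Crop height = 2392 − 546 = 1846 px; one third is 615.33 px.
The bottom-right point is two-thirds across and two-thirds down within the crop:
x = 93 + 2 × 178.33 ≈ 450; y = 546 + 2 × 615.33 ≈ 1777.

x = 450 px, y = 1777 px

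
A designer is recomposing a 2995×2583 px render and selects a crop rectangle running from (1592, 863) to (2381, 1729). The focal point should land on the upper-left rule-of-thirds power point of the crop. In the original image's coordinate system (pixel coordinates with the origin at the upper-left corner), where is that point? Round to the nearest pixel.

Crop width = 2381 − 1592 = 789 px; one third is 263.00 px.
Crop height = 1729 − 863 = 866 px; one third is 288.67 px.
The upper-left point is one-third across and one-third down within the crop:
x = 1592 + 1 × 263.00 ≈ 1855; y = 863 + 1 × 288.67 ≈ 1152.

(1855, 1152)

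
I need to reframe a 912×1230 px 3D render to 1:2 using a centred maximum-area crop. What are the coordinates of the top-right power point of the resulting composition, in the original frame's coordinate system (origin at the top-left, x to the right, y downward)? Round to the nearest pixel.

(559, 410)

912/1230 > 1/2, so the 1:2 crop keeps the full height 1230 and trims width to 1230 × 1/2 = 615.00 px.
Left offset = (912 − 615.00)/2 = 148.50 px; top offset = 0.
Top-right is two-thirds across and one-third down within the crop:
x = 148.50 + 2 × 615.00/3 ≈ 559; y = 0.00 + 1 × 1230.00/3 ≈ 410.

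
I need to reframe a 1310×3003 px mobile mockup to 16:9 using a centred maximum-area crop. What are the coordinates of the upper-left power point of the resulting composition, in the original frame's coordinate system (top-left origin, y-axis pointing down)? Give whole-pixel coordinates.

1310/3003 < 16/9, so the 16:9 crop keeps the full width 1310 and trims height to 1310 × 9/16 = 736.88 px.
Top offset = (3003 − 736.88)/2 = 1133.06 px; left offset = 0.
Upper-left is one-third across and one-third down within the crop:
x = 0.00 + 1 × 1310.00/3 ≈ 437; y = 1133.06 + 1 × 736.88/3 ≈ 1379.

(437, 1379)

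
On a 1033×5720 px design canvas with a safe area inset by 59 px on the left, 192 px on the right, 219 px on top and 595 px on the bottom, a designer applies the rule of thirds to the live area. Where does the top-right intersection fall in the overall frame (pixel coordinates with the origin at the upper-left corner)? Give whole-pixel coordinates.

x = 580 px, y = 1854 px

Content width = 1033 − 59 − 192 = 782 px; content height = 5720 − 219 − 595 = 4906 px.
Top-right is two-thirds across and one-third down within the live area.
x = 59 + 2 × 782/3 = 59 + 521.33 ≈ 580
y = 219 + 1 × 4906/3 = 219 + 1635.33 ≈ 1854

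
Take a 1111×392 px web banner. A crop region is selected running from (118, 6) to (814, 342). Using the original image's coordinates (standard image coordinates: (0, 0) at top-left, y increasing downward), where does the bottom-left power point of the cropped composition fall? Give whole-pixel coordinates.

(350, 230)

Crop width = 814 − 118 = 696 px; one third is 232.00 px.
Crop height = 342 − 6 = 336 px; one third is 112.00 px.
The bottom-left point is one-third across and two-thirds down within the crop:
x = 118 + 1 × 232.00 ≈ 350; y = 6 + 2 × 112.00 ≈ 230.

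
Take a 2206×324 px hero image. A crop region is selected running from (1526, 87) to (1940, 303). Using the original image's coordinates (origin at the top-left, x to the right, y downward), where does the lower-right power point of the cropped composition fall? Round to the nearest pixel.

x = 1802 px, y = 231 px

Crop width = 1940 − 1526 = 414 px; one third is 138.00 px.
Crop height = 303 − 87 = 216 px; one third is 72.00 px.
The lower-right point is two-thirds across and two-thirds down within the crop:
x = 1526 + 2 × 138.00 ≈ 1802; y = 87 + 2 × 72.00 ≈ 231.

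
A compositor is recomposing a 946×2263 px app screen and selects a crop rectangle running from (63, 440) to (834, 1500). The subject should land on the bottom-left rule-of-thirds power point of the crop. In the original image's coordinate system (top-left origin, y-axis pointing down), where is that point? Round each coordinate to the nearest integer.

(320, 1147)

Crop width = 834 − 63 = 771 px; one third is 257.00 px.
Crop height = 1500 − 440 = 1060 px; one third is 353.33 px.
The bottom-left point is one-third across and two-thirds down within the crop:
x = 63 + 1 × 257.00 ≈ 320; y = 440 + 2 × 353.33 ≈ 1147.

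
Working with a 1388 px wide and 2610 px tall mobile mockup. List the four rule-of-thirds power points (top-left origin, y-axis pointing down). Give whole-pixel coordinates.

(463, 870), (925, 870), (463, 1740), (925, 1740)

One third of 1388 is 462.67; one third of 2610 is 870.
Vertical third lines at x = 463 and x = 925; horizontal third lines at y = 870 and y = 1740.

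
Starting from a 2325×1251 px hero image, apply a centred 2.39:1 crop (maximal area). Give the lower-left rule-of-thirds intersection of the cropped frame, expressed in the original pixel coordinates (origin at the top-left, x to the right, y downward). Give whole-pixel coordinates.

2325/1251 < 2.39/1, so the 2.39:1 crop keeps the full width 2325 and trims height to 2325 × 1/2.39 = 972.80 px.
Top offset = (1251 − 972.80)/2 = 139.10 px; left offset = 0.
Lower-left is one-third across and two-thirds down within the crop:
x = 0.00 + 1 × 2325.00/3 ≈ 775; y = 139.10 + 2 × 972.80/3 ≈ 788.

(775, 788)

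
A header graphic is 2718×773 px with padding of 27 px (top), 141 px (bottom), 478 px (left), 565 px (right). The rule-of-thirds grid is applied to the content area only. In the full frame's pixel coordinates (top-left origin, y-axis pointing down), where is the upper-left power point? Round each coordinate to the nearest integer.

x = 1036 px, y = 229 px

Content width = 2718 − 478 − 565 = 1675 px; content height = 773 − 27 − 141 = 605 px.
Upper-left is one-third across and one-third down within the content area.
x = 478 + 1 × 1675/3 = 478 + 558.33 ≈ 1036
y = 27 + 1 × 605/3 = 27 + 201.67 ≈ 229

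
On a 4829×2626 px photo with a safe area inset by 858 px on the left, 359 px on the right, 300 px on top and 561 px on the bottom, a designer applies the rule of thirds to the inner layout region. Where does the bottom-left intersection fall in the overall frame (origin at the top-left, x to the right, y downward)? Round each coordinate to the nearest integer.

x = 2062 px, y = 1477 px

Content width = 4829 − 858 − 359 = 3612 px; content height = 2626 − 300 − 561 = 1765 px.
Bottom-left is one-third across and two-thirds down within the inner layout region.
x = 858 + 1 × 3612/3 = 858 + 1204.00 ≈ 2062
y = 300 + 2 × 1765/3 = 300 + 1176.67 ≈ 1477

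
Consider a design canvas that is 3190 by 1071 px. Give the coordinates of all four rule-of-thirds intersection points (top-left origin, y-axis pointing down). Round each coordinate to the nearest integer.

One third of 3190 is 1063.33; one third of 1071 is 357.
Vertical third lines at x = 1063 and x = 2127; horizontal third lines at y = 357 and y = 714.

(1063, 357), (2127, 357), (1063, 714), (2127, 714)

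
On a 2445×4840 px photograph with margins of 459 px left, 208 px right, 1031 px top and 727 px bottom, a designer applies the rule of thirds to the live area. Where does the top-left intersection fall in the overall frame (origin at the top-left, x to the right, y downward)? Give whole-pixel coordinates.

Content width = 2445 − 459 − 208 = 1778 px; content height = 4840 − 1031 − 727 = 3082 px.
Top-left is one-third across and one-third down within the live area.
x = 459 + 1 × 1778/3 = 459 + 592.67 ≈ 1052
y = 1031 + 1 × 3082/3 = 1031 + 1027.33 ≈ 2058

x = 1052 px, y = 2058 px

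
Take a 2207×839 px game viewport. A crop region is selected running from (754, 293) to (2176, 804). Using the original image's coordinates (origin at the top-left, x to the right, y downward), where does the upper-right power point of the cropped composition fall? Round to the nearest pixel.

x = 1702 px, y = 463 px

Crop width = 2176 − 754 = 1422 px; one third is 474.00 px.
Crop height = 804 − 293 = 511 px; one third is 170.33 px.
The upper-right point is two-thirds across and one-third down within the crop:
x = 754 + 2 × 474.00 ≈ 1702; y = 293 + 1 × 170.33 ≈ 463.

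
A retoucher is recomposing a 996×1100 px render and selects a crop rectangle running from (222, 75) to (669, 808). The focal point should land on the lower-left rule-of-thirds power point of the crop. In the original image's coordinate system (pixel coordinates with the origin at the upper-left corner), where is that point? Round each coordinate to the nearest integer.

Crop width = 669 − 222 = 447 px; one third is 149.00 px.
Crop height = 808 − 75 = 733 px; one third is 244.33 px.
The lower-left point is one-third across and two-thirds down within the crop:
x = 222 + 1 × 149.00 ≈ 371; y = 75 + 2 × 244.33 ≈ 564.

(371, 564)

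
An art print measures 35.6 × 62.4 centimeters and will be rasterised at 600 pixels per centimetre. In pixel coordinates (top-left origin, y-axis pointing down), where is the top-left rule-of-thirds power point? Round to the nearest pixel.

In pixels the canvas is 35.6 × 600 = 21360 wide and 62.4 × 600 = 37440 tall.
The top-left point is one-third across and one-third down:
x = 1 × 21360/3 ≈ 7120; y = 1 × 37440/3 ≈ 12480.

x = 7120 px, y = 12480 px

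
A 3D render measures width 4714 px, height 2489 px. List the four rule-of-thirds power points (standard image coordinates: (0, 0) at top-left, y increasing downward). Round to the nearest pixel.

(1571, 830), (3143, 830), (1571, 1659), (3143, 1659)

One third of 4714 is 1571.33; one third of 2489 is 829.67.
Vertical third lines at x = 1571 and x = 3143; horizontal third lines at y = 830 and y = 1659.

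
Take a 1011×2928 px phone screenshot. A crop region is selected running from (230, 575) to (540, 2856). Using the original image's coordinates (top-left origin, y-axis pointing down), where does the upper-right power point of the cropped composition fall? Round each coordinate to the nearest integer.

Crop width = 540 − 230 = 310 px; one third is 103.33 px.
Crop height = 2856 − 575 = 2281 px; one third is 760.33 px.
The upper-right point is two-thirds across and one-third down within the crop:
x = 230 + 2 × 103.33 ≈ 437; y = 575 + 1 × 760.33 ≈ 1335.

(437, 1335)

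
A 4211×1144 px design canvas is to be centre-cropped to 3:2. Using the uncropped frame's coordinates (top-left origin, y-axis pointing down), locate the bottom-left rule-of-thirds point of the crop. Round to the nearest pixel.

4211/1144 > 3/2, so the 3:2 crop keeps the full height 1144 and trims width to 1144 × 3/2 = 1716.00 px.
Left offset = (4211 − 1716.00)/2 = 1247.50 px; top offset = 0.
Bottom-left is one-third across and two-thirds down within the crop:
x = 1247.50 + 1 × 1716.00/3 ≈ 1820; y = 0.00 + 2 × 1144.00/3 ≈ 763.

x = 1820 px, y = 763 px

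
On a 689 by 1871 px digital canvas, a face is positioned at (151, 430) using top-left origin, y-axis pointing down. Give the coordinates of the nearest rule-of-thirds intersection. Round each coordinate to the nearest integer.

x = 230 px, y = 624 px

Third lines: x ∈ {230, 459}, y ∈ {624, 1247}.
151 is closer to x = 230; 430 is closer to y = 624.
So the nearest intersection is the upper-left power point.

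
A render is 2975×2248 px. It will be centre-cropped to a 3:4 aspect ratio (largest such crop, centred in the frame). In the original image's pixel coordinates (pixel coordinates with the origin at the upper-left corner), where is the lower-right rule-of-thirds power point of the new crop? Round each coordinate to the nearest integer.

2975/2248 > 3/4, so the 3:4 crop keeps the full height 2248 and trims width to 2248 × 3/4 = 1686.00 px.
Left offset = (2975 − 1686.00)/2 = 644.50 px; top offset = 0.
Lower-right is two-thirds across and two-thirds down within the crop:
x = 644.50 + 2 × 1686.00/3 ≈ 1769; y = 0.00 + 2 × 2248.00/3 ≈ 1499.

(1769, 1499)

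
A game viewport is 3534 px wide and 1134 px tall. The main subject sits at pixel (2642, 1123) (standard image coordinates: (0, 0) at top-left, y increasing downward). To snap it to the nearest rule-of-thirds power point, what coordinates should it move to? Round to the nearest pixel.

(2356, 756)

Third lines: x ∈ {1178, 2356}, y ∈ {378, 756}.
2642 is closer to x = 2356; 1123 is closer to y = 756.
So the nearest intersection is the lower-right power point.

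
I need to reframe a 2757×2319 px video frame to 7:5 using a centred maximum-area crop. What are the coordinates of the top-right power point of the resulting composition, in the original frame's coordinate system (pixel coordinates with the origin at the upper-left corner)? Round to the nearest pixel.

2757/2319 < 7/5, so the 7:5 crop keeps the full width 2757 and trims height to 2757 × 5/7 = 1969.29 px.
Top offset = (2319 − 1969.29)/2 = 174.86 px; left offset = 0.
Top-right is two-thirds across and one-third down within the crop:
x = 0.00 + 2 × 2757.00/3 ≈ 1838; y = 174.86 + 1 × 1969.29/3 ≈ 831.

(1838, 831)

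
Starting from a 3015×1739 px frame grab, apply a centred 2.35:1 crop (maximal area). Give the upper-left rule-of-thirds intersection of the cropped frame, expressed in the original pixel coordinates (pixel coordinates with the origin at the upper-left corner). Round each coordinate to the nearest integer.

(1005, 656)

3015/1739 < 2.35/1, so the 2.35:1 crop keeps the full width 3015 and trims height to 3015 × 1/2.35 = 1282.98 px.
Top offset = (1739 − 1282.98)/2 = 228.01 px; left offset = 0.
Upper-left is one-third across and one-third down within the crop:
x = 0.00 + 1 × 3015.00/3 ≈ 1005; y = 228.01 + 1 × 1282.98/3 ≈ 656.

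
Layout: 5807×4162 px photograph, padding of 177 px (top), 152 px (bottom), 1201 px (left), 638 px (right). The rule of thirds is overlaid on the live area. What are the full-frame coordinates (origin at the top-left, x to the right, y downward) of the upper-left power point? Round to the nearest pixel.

Content width = 5807 − 1201 − 638 = 3968 px; content height = 4162 − 177 − 152 = 3833 px.
Upper-left is one-third across and one-third down within the live area.
x = 1201 + 1 × 3968/3 = 1201 + 1322.67 ≈ 2524
y = 177 + 1 × 3833/3 = 177 + 1277.67 ≈ 1455

x = 2524 px, y = 1455 px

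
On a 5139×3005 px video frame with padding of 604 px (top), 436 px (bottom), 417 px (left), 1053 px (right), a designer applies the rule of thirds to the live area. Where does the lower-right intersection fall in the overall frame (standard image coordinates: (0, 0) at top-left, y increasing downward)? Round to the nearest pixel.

Content width = 5139 − 417 − 1053 = 3669 px; content height = 3005 − 604 − 436 = 1965 px.
Lower-right is two-thirds across and two-thirds down within the live area.
x = 417 + 2 × 3669/3 = 417 + 2446.00 ≈ 2863
y = 604 + 2 × 1965/3 = 604 + 1310.00 ≈ 1914

x = 2863 px, y = 1914 px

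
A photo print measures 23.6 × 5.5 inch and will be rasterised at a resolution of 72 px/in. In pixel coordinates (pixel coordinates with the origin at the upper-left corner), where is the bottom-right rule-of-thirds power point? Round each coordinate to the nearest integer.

(1133, 264)

In pixels the canvas is 23.6 × 72 = 1699.2 wide and 5.5 × 72 = 396 tall.
The bottom-right point is two-thirds across and two-thirds down:
x = 2 × 1699.2/3 ≈ 1133; y = 2 × 396/3 ≈ 264.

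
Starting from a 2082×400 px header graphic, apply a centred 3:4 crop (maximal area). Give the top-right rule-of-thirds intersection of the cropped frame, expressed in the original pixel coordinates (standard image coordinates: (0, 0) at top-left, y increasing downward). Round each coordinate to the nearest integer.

2082/400 > 3/4, so the 3:4 crop keeps the full height 400 and trims width to 400 × 3/4 = 300.00 px.
Left offset = (2082 − 300.00)/2 = 891.00 px; top offset = 0.
Top-right is two-thirds across and one-third down within the crop:
x = 891.00 + 2 × 300.00/3 ≈ 1091; y = 0.00 + 1 × 400.00/3 ≈ 133.

(1091, 133)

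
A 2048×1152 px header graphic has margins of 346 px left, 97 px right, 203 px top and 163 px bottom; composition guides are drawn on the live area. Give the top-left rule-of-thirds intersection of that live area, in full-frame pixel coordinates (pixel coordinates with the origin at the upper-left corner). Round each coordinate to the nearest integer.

(881, 465)

Content width = 2048 − 346 − 97 = 1605 px; content height = 1152 − 203 − 163 = 786 px.
Top-left is one-third across and one-third down within the live area.
x = 346 + 1 × 1605/3 = 346 + 535.00 ≈ 881
y = 203 + 1 × 786/3 = 203 + 262.00 ≈ 465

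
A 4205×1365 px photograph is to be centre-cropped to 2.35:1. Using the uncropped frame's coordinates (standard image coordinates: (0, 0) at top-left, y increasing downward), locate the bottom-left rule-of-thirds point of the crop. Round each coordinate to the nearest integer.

4205/1365 > 2.35/1, so the 2.35:1 crop keeps the full height 1365 and trims width to 1365 × 2.35/1 = 3207.75 px.
Left offset = (4205 − 3207.75)/2 = 498.62 px; top offset = 0.
Bottom-left is one-third across and two-thirds down within the crop:
x = 498.62 + 1 × 3207.75/3 ≈ 1568; y = 0.00 + 2 × 1365.00/3 ≈ 910.

x = 1568 px, y = 910 px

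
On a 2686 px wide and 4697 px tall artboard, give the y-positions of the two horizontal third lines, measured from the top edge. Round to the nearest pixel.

4697 / 3 = 1565.67, so the horizontal lines sit at one and two thirds of 4697.

y = 1566 px and y = 3131 px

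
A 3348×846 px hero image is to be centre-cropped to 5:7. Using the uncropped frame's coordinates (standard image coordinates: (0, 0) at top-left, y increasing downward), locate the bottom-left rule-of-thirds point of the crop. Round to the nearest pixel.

x = 1573 px, y = 564 px

3348/846 > 5/7, so the 5:7 crop keeps the full height 846 and trims width to 846 × 5/7 = 604.29 px.
Left offset = (3348 − 604.29)/2 = 1371.86 px; top offset = 0.
Bottom-left is one-third across and two-thirds down within the crop:
x = 1371.86 + 1 × 604.29/3 ≈ 1573; y = 0.00 + 2 × 846.00/3 ≈ 564.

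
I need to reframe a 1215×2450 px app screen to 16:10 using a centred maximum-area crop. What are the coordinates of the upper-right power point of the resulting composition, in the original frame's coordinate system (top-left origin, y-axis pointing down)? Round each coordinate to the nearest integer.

x = 810 px, y = 1098 px

1215/2450 < 16/10, so the 16:10 crop keeps the full width 1215 and trims height to 1215 × 10/16 = 759.38 px.
Top offset = (2450 − 759.38)/2 = 845.31 px; left offset = 0.
Upper-right is two-thirds across and one-third down within the crop:
x = 0.00 + 2 × 1215.00/3 ≈ 810; y = 845.31 + 1 × 759.38/3 ≈ 1098.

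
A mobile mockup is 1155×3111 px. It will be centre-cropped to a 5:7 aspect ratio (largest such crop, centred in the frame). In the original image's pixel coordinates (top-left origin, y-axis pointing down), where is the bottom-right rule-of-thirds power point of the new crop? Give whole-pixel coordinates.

1155/3111 < 5/7, so the 5:7 crop keeps the full width 1155 and trims height to 1155 × 7/5 = 1617.00 px.
Top offset = (3111 − 1617.00)/2 = 747.00 px; left offset = 0.
Bottom-right is two-thirds across and two-thirds down within the crop:
x = 0.00 + 2 × 1155.00/3 ≈ 770; y = 747.00 + 2 × 1617.00/3 ≈ 1825.

(770, 1825)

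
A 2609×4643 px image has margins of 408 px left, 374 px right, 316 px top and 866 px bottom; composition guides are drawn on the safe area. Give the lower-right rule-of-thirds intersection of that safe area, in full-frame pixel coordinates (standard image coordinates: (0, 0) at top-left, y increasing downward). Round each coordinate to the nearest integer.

(1626, 2623)

Content width = 2609 − 408 − 374 = 1827 px; content height = 4643 − 316 − 866 = 3461 px.
Lower-right is two-thirds across and two-thirds down within the safe area.
x = 408 + 2 × 1827/3 = 408 + 1218.00 ≈ 1626
y = 316 + 2 × 3461/3 = 316 + 2307.33 ≈ 2623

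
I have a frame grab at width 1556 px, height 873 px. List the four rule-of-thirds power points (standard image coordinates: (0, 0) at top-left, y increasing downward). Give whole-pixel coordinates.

(519, 291), (1037, 291), (519, 582), (1037, 582)

One third of 1556 is 518.67; one third of 873 is 291.
Vertical third lines at x = 519 and x = 1037; horizontal third lines at y = 291 and y = 582.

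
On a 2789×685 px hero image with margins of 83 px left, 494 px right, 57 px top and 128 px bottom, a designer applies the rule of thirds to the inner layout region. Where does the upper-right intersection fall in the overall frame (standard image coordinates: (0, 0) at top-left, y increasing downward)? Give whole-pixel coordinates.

x = 1558 px, y = 224 px

Content width = 2789 − 83 − 494 = 2212 px; content height = 685 − 57 − 128 = 500 px.
Upper-right is two-thirds across and one-third down within the inner layout region.
x = 83 + 2 × 2212/3 = 83 + 1474.67 ≈ 1558
y = 57 + 1 × 500/3 = 57 + 166.67 ≈ 224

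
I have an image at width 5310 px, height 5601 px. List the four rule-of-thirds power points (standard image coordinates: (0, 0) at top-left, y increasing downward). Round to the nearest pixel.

One third of 5310 is 1770; one third of 5601 is 1867.
Vertical third lines at x = 1770 and x = 3540; horizontal third lines at y = 1867 and y = 3734.

(1770, 1867), (3540, 1867), (1770, 3734), (3540, 3734)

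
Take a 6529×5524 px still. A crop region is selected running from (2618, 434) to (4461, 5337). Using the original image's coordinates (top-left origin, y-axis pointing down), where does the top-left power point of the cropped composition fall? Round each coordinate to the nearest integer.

Crop width = 4461 − 2618 = 1843 px; one third is 614.33 px.
Crop height = 5337 − 434 = 4903 px; one third is 1634.33 px.
The top-left point is one-third across and one-third down within the crop:
x = 2618 + 1 × 614.33 ≈ 3232; y = 434 + 1 × 1634.33 ≈ 2068.

(3232, 2068)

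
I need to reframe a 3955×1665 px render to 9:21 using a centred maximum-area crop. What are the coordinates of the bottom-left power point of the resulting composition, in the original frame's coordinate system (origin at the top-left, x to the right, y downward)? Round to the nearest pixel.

3955/1665 > 9/21, so the 9:21 crop keeps the full height 1665 and trims width to 1665 × 9/21 = 713.57 px.
Left offset = (3955 − 713.57)/2 = 1620.71 px; top offset = 0.
Bottom-left is one-third across and two-thirds down within the crop:
x = 1620.71 + 1 × 713.57/3 ≈ 1859; y = 0.00 + 2 × 1665.00/3 ≈ 1110.

(1859, 1110)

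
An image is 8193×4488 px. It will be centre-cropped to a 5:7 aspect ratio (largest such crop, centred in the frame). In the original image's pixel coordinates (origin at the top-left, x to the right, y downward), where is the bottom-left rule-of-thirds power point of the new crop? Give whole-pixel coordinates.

x = 3562 px, y = 2992 px

8193/4488 > 5/7, so the 5:7 crop keeps the full height 4488 and trims width to 4488 × 5/7 = 3205.71 px.
Left offset = (8193 − 3205.71)/2 = 2493.64 px; top offset = 0.
Bottom-left is one-third across and two-thirds down within the crop:
x = 2493.64 + 1 × 3205.71/3 ≈ 3562; y = 0.00 + 2 × 4488.00/3 ≈ 2992.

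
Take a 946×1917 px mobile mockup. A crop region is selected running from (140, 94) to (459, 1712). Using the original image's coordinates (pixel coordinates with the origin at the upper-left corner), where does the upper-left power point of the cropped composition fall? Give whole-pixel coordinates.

(246, 633)

Crop width = 459 − 140 = 319 px; one third is 106.33 px.
Crop height = 1712 − 94 = 1618 px; one third is 539.33 px.
The upper-left point is one-third across and one-third down within the crop:
x = 140 + 1 × 106.33 ≈ 246; y = 94 + 1 × 539.33 ≈ 633.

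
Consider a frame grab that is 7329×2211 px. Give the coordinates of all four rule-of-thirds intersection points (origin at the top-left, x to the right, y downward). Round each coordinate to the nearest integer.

One third of 7329 is 2443; one third of 2211 is 737.
Vertical third lines at x = 2443 and x = 4886; horizontal third lines at y = 737 and y = 1474.

(2443, 737), (4886, 737), (2443, 1474), (4886, 1474)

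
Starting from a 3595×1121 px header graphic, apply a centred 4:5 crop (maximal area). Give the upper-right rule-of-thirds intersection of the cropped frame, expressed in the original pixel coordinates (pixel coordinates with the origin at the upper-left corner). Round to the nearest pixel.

3595/1121 > 4/5, so the 4:5 crop keeps the full height 1121 and trims width to 1121 × 4/5 = 896.80 px.
Left offset = (3595 − 896.80)/2 = 1349.10 px; top offset = 0.
Upper-right is two-thirds across and one-third down within the crop:
x = 1349.10 + 2 × 896.80/3 ≈ 1947; y = 0.00 + 1 × 1121.00/3 ≈ 374.

(1947, 374)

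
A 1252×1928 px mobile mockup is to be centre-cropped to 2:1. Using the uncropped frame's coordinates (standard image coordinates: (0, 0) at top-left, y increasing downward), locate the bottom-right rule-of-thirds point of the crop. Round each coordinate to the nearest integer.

1252/1928 < 2/1, so the 2:1 crop keeps the full width 1252 and trims height to 1252 × 1/2 = 626.00 px.
Top offset = (1928 − 626.00)/2 = 651.00 px; left offset = 0.
Bottom-right is two-thirds across and two-thirds down within the crop:
x = 0.00 + 2 × 1252.00/3 ≈ 835; y = 651.00 + 2 × 626.00/3 ≈ 1068.

x = 835 px, y = 1068 px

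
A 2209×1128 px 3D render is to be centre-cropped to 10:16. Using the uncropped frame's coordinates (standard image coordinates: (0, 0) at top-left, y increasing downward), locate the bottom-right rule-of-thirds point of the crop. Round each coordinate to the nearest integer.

(1222, 752)

2209/1128 > 10/16, so the 10:16 crop keeps the full height 1128 and trims width to 1128 × 10/16 = 705.00 px.
Left offset = (2209 − 705.00)/2 = 752.00 px; top offset = 0.
Bottom-right is two-thirds across and two-thirds down within the crop:
x = 752.00 + 2 × 705.00/3 ≈ 1222; y = 0.00 + 2 × 1128.00/3 ≈ 752.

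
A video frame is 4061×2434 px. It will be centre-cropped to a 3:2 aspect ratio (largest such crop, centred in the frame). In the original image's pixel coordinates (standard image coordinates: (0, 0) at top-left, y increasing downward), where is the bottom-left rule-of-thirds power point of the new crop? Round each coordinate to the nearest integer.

4061/2434 > 3/2, so the 3:2 crop keeps the full height 2434 and trims width to 2434 × 3/2 = 3651.00 px.
Left offset = (4061 − 3651.00)/2 = 205.00 px; top offset = 0.
Bottom-left is one-third across and two-thirds down within the crop:
x = 205.00 + 1 × 3651.00/3 ≈ 1422; y = 0.00 + 2 × 2434.00/3 ≈ 1623.

x = 1422 px, y = 1623 px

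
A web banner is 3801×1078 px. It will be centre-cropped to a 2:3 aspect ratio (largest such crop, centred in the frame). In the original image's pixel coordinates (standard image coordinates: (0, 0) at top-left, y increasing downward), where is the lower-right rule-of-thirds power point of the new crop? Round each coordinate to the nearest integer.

(2020, 719)

3801/1078 > 2/3, so the 2:3 crop keeps the full height 1078 and trims width to 1078 × 2/3 = 718.67 px.
Left offset = (3801 − 718.67)/2 = 1541.17 px; top offset = 0.
Lower-right is two-thirds across and two-thirds down within the crop:
x = 1541.17 + 2 × 718.67/3 ≈ 2020; y = 0.00 + 2 × 1078.00/3 ≈ 719.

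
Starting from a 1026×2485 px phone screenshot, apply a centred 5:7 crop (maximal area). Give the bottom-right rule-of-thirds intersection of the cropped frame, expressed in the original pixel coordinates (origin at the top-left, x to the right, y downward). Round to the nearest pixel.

1026/2485 < 5/7, so the 5:7 crop keeps the full width 1026 and trims height to 1026 × 7/5 = 1436.40 px.
Top offset = (2485 − 1436.40)/2 = 524.30 px; left offset = 0.
Bottom-right is two-thirds across and two-thirds down within the crop:
x = 0.00 + 2 × 1026.00/3 ≈ 684; y = 524.30 + 2 × 1436.40/3 ≈ 1482.

(684, 1482)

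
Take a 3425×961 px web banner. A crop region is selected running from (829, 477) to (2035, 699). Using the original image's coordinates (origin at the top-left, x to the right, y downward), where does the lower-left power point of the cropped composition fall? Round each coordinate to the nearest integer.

(1231, 625)

Crop width = 2035 − 829 = 1206 px; one third is 402.00 px.
Crop height = 699 − 477 = 222 px; one third is 74.00 px.
The lower-left point is one-third across and two-thirds down within the crop:
x = 829 + 1 × 402.00 ≈ 1231; y = 477 + 2 × 74.00 ≈ 625.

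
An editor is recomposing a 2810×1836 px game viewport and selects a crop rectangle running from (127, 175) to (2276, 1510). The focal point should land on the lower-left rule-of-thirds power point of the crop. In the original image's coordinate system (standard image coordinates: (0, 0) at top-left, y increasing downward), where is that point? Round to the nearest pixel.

(843, 1065)

Crop width = 2276 − 127 = 2149 px; one third is 716.33 px.
Crop height = 1510 − 175 = 1335 px; one third is 445.00 px.
The lower-left point is one-third across and two-thirds down within the crop:
x = 127 + 1 × 716.33 ≈ 843; y = 175 + 2 × 445.00 ≈ 1065.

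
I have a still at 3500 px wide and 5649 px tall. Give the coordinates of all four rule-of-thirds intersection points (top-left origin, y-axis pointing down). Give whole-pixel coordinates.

One third of 3500 is 1166.67; one third of 5649 is 1883.
Vertical third lines at x = 1167 and x = 2333; horizontal third lines at y = 1883 and y = 3766.

(1167, 1883), (2333, 1883), (1167, 3766), (2333, 3766)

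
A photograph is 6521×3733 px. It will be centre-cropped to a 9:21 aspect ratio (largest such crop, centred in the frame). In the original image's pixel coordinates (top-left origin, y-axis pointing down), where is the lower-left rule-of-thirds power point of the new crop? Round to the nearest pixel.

6521/3733 > 9/21, so the 9:21 crop keeps the full height 3733 and trims width to 3733 × 9/21 = 1599.86 px.
Left offset = (6521 − 1599.86)/2 = 2460.57 px; top offset = 0.
Lower-left is one-third across and two-thirds down within the crop:
x = 2460.57 + 1 × 1599.86/3 ≈ 2994; y = 0.00 + 2 × 3733.00/3 ≈ 2489.

x = 2994 px, y = 2489 px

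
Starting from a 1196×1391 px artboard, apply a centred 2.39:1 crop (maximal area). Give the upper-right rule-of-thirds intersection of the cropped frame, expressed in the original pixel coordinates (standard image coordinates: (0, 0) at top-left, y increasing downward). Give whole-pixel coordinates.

1196/1391 < 2.39/1, so the 2.39:1 crop keeps the full width 1196 and trims height to 1196 × 1/2.39 = 500.42 px.
Top offset = (1391 − 500.42)/2 = 445.29 px; left offset = 0.
Upper-right is two-thirds across and one-third down within the crop:
x = 0.00 + 2 × 1196.00/3 ≈ 797; y = 445.29 + 1 × 500.42/3 ≈ 612.

(797, 612)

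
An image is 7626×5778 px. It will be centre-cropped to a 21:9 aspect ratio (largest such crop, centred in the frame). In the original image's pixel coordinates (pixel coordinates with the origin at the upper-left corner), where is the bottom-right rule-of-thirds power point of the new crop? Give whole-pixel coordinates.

x = 5084 px, y = 3434 px

7626/5778 < 21/9, so the 21:9 crop keeps the full width 7626 and trims height to 7626 × 9/21 = 3268.29 px.
Top offset = (5778 − 3268.29)/2 = 1254.86 px; left offset = 0.
Bottom-right is two-thirds across and two-thirds down within the crop:
x = 0.00 + 2 × 7626.00/3 ≈ 5084; y = 1254.86 + 2 × 3268.29/3 ≈ 3434.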